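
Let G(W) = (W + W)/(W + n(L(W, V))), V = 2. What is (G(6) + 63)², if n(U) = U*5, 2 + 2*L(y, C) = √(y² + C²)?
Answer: 27304625/6889 + 209000*√10/6889 ≈ 4059.4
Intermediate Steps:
L(y, C) = -1 + √(C² + y²)/2 (L(y, C) = -1 + √(y² + C²)/2 = -1 + √(C² + y²)/2)
n(U) = 5*U
G(W) = 2*W/(-5 + W + 5*√(4 + W²)/2) (G(W) = (W + W)/(W + 5*(-1 + √(2² + W²)/2)) = (2*W)/(W + 5*(-1 + √(4 + W²)/2)) = (2*W)/(W + (-5 + 5*√(4 + W²)/2)) = (2*W)/(-5 + W + 5*√(4 + W²)/2) = 2*W/(-5 + W + 5*√(4 + W²)/2))
(G(6) + 63)² = (4*6/(-10 + 2*6 + 5*√(4 + 6²)) + 63)² = (4*6/(-10 + 12 + 5*√(4 + 36)) + 63)² = (4*6/(-10 + 12 + 5*√40) + 63)² = (4*6/(-10 + 12 + 5*(2*√10)) + 63)² = (4*6/(-10 + 12 + 10*√10) + 63)² = (4*6/(2 + 10*√10) + 63)² = (24/(2 + 10*√10) + 63)² = (63 + 24/(2 + 10*√10))²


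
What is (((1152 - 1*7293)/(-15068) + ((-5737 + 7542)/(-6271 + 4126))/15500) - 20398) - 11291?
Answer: -198439246358378/6262166625 ≈ -31689.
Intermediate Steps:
(((1152 - 1*7293)/(-15068) + ((-5737 + 7542)/(-6271 + 4126))/15500) - 20398) - 11291 = (((1152 - 7293)*(-1/15068) + (1805/(-2145))*(1/15500)) - 20398) - 11291 = ((-6141*(-1/15068) + (1805*(-1/2145))*(1/15500)) - 20398) - 11291 = ((6141/15068 - 361/429*1/15500) - 20398) - 11291 = ((6141/15068 - 361/6649500) - 20398) - 11291 = (2551821247/6262166625 - 20398) - 11291 = -127733122995503/6262166625 - 11291 = -198439246358378/6262166625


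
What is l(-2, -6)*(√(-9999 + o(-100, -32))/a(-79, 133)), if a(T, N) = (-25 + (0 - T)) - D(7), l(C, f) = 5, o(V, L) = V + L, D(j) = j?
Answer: 5*I*√10131/47 ≈ 10.708*I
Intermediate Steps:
o(V, L) = L + V
a(T, N) = -32 - T (a(T, N) = (-25 + (0 - T)) - 1*7 = (-25 - T) - 7 = -32 - T)
l(-2, -6)*(√(-9999 + o(-100, -32))/a(-79, 133)) = 5*(√(-9999 + (-32 - 100))/(-32 - 1*(-79))) = 5*(√(-9999 - 132)/(-32 + 79)) = 5*(√(-10131)/47) = 5*((I*√10131)*(1/47)) = 5*(I*√10131/47) = 5*I*√10131/47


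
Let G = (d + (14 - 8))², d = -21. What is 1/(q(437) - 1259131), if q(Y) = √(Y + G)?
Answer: -1259131/1585410874499 - √662/1585410874499 ≈ -7.9421e-7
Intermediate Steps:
G = 225 (G = (-21 + (14 - 8))² = (-21 + 6)² = (-15)² = 225)
q(Y) = √(225 + Y) (q(Y) = √(Y + 225) = √(225 + Y))
1/(q(437) - 1259131) = 1/(√(225 + 437) - 1259131) = 1/(√662 - 1259131) = 1/(-1259131 + √662)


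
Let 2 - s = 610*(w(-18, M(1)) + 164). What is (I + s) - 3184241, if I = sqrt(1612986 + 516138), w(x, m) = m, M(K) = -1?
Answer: -3283669 + 2*sqrt(532281) ≈ -3.2822e+6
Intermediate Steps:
I = 2*sqrt(532281) (I = sqrt(2129124) = 2*sqrt(532281) ≈ 1459.2)
s = -99428 (s = 2 - 610*(-1 + 164) = 2 - 610*163 = 2 - 1*99430 = 2 - 99430 = -99428)
(I + s) - 3184241 = (2*sqrt(532281) - 99428) - 3184241 = (-99428 + 2*sqrt(532281)) - 3184241 = -3283669 + 2*sqrt(532281)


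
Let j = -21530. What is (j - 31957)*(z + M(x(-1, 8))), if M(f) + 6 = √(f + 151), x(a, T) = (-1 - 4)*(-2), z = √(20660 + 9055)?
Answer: 320922 - 53487*√161 - 53487*√29715 ≈ -9.5779e+6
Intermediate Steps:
z = √29715 ≈ 172.38
x(a, T) = 10 (x(a, T) = -5*(-2) = 10)
M(f) = -6 + √(151 + f) (M(f) = -6 + √(f + 151) = -6 + √(151 + f))
(j - 31957)*(z + M(x(-1, 8))) = (-21530 - 31957)*(√29715 + (-6 + √(151 + 10))) = -53487*(√29715 + (-6 + √161)) = -53487*(-6 + √161 + √29715) = 320922 - 53487*√161 - 53487*√29715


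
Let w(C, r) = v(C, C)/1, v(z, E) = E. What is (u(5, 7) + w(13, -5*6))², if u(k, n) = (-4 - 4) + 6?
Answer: 121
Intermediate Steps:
w(C, r) = C (w(C, r) = C/1 = C*1 = C)
u(k, n) = -2 (u(k, n) = -8 + 6 = -2)
(u(5, 7) + w(13, -5*6))² = (-2 + 13)² = 11² = 121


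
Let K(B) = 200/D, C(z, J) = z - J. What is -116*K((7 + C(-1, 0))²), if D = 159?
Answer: -23200/159 ≈ -145.91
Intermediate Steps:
K(B) = 200/159
-116*K((7 + C(-1, 0))²) = -116*200/159 = -23200/159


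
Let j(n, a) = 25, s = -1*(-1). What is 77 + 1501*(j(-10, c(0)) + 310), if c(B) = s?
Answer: 502912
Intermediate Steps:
s = 1
c(B) = 1
77 + 1501*(j(-10, c(0)) + 310) = 77 + 1501*(25 + 310) = 77 + 1501*335 = 77 + 502835 = 502912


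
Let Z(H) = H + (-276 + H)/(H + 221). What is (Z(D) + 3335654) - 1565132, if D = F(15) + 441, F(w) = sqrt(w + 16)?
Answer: 776059118318/438213 + 438710*sqrt(31)/438213 ≈ 1.7710e+6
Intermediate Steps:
F(w) = sqrt(16 + w)
D = 441 + sqrt(31) (D = sqrt(16 + 15) + 441 = sqrt(31) + 441 = 441 + sqrt(31) ≈ 446.57)
Z(H) = H + (-276 + H)/(221 + H)
(Z(D) + 3335654) - 1565132 = ((-276 + (441 + sqrt(31))**2 + 222*(441 + sqrt(31)))/(221 + (441 + sqrt(31))) + 3335654) - 1565132 = ((-276 + (441 + sqrt(31))**2 + (97902 + 222*sqrt(31)))/(662 + sqrt(31)) + 3335654) - 1565132 = ((97626 + (441 + sqrt(31))**2 + 222*sqrt(31))/(662 + sqrt(31)) + 3335654) - 1565132 = (3335654 + (97626 + (441 + sqrt(31))**2 + 222*sqrt(31))/(662 + sqrt(31))) - 1565132 = 1770522 + (97626 + (441 + sqrt(31))**2 + 222*sqrt(31))/(662 + sqrt(31))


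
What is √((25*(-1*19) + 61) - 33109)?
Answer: I*√33523 ≈ 183.09*I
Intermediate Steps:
√((25*(-1*19) + 61) - 33109) = √((25*(-19) + 61) - 33109) = √((-475 + 61) - 33109) = √(-414 - 33109) = √(-33523) = I*√33523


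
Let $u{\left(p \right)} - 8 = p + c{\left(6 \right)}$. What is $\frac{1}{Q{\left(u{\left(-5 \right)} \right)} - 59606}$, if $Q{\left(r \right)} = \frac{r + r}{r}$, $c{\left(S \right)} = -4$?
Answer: $- \frac{1}{59604} \approx -1.6777 \cdot 10^{-5}$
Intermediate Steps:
$u{\left(p \right)} = 4 + p$ ($u{\left(p \right)} = 8 + \left(p - 4\right) = 8 + \left(-4 + p\right) = 4 + p$)
$Q{\left(r \right)} = 2$ ($Q{\left(r \right)} = \frac{2 r}{r} = 2$)
$\frac{1}{Q{\left(u{\left(-5 \right)} \right)} - 59606} = \frac{1}{2 - 59606} = \frac{1}{-59604} = - \frac{1}{59604}$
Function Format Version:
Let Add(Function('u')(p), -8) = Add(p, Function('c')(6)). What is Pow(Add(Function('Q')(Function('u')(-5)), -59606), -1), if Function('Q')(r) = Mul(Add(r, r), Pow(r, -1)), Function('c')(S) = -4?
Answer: Rational(-1, 59604) ≈ -1.6777e-5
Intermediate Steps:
Function('u')(p) = Add(4, p) (Function('u')(p) = Add(8, Add(p, -4)) = Add(8, Add(-4, p)) = Add(4, p))
Function('Q')(r) = 2 (Function('Q')(r) = Mul(Mul(2, r), Pow(r, -1)) = 2)
Pow(Add(Function('Q')(Function('u')(-5)), -59606), -1) = Pow(Add(2, -59606), -1) = Pow(-59604, -1) = Rational(-1, 59604)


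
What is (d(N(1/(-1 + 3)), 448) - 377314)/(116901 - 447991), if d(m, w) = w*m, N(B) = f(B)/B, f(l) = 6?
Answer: 185969/165545 ≈ 1.1234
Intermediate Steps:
N(B) = 6/B
d(m, w) = m*w
(d(N(1/(-1 + 3)), 448) - 377314)/(116901 - 447991) = ((6/(1/(-1 + 3)))*448 - 377314)/(116901 - 447991) = ((6/(1/2))*448 - 377314)/(-331090) = ((6/(1/2))*448 - 377314)*(-1/331090) = ((6*2)*448 - 377314)*(-1/331090) = (12*448 - 377314)*(-1/331090) = (5376 - 377314)*(-1/331090) = -371938*(-1/331090) = 185969/165545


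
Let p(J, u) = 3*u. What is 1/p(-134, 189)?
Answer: 1/567 ≈ 0.0017637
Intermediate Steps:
1/p(-134, 189) = 1/(3*189) = 1/567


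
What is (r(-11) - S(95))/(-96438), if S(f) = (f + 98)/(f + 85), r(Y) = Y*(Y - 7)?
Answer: -35447/17358840 ≈ -0.0020420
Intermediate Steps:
r(Y) = Y*(-7 + Y)
S(f) = (98 + f)/(85 + f)
(r(-11) - S(95))/(-96438) = (-11*(-7 - 11) - (98 + 95)/(85 + 95))/(-96438) = (-11*(-18) - 193/180)*(-1/96438) = (198 - 193/180)*(-1/96438) = (35447/180)*(-1/96438) = -35447/17358840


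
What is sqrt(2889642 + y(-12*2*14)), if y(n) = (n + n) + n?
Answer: sqrt(2888634) ≈ 1699.6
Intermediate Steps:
y(n) = 3*n (y(n) = 2*n + n = 3*n)
sqrt(2889642 + y(-12*2*14)) = sqrt(2889642 + 3*(-12*2*14)) = sqrt(2889642 + 3*(-24*14)) = sqrt(2889642 + 3*(-336)) = sqrt(2889642 - 1008) = sqrt(2888634)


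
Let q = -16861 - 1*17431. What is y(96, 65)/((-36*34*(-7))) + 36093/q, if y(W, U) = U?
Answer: -76753961/73453464 ≈ -1.0449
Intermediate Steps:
q = -34292 (q = -16861 - 17431 = -34292)
y(96, 65)/((-36*34*(-7))) + 36093/q = 65/((-36*34*(-7))) + 36093/(-34292) = 65/((-1224*(-7))) + 36093*(-1/34292) = 65/8568 - 36093/34292 = -76753961/73453464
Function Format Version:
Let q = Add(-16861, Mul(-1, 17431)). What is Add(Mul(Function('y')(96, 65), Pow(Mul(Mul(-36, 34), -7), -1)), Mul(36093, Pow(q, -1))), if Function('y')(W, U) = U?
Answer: Rational(-76753961, 73453464) ≈ -1.0449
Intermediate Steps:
q = -34292 (q = Add(-16861, -17431) = -34292)
Add(Mul(Function('y')(96, 65), Pow(Mul(Mul(-36, 34), -7), -1)), Mul(36093, Pow(q, -1))) = Add(Mul(65, Pow(Mul(Mul(-36, 34), -7), -1)), Mul(36093, Pow(-34292, -1))) = Add(Mul(65, Pow(Mul(-1224, -7), -1)), Mul(36093, Rational(-1, 34292))) = Add(Mul(65, Pow(8568, -1)), Rational(-36093, 34292)) = Add(Mul(65, Rational(1, 8568)), Rational(-36093, 34292)) = Add(Rational(65, 8568), Rational(-36093, 34292)) = Rational(-76753961, 73453464)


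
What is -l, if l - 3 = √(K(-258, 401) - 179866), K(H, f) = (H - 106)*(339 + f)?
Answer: -3 - 9*I*√5546 ≈ -3.0 - 670.24*I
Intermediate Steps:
K(H, f) = (-106 + H)*(339 + f)
l = 3 + 9*I*√5546 (l = 3 + √((-35934 - 106*401 + 339*(-258) - 258*401) - 179866) = 3 + √((-35934 - 42506 - 87462 - 103458) - 179866) = 3 + √(-269360 - 179866) = 3 + √(-449226) = 3 + 9*I*√5546 ≈ 3.0 + 670.24*I)
-l = -(3 + 9*I*√5546) = -3 - 9*I*√5546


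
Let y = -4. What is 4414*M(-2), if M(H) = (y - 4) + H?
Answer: -44140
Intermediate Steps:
M(H) = -8 + H (M(H) = (-4 - 4) + H = -8 + H)
4414*M(-2) = 4414*(-8 - 2) = 4414*(-10) = -44140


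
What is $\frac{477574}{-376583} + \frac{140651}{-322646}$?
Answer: $- \frac{207054116337}{121502998618} \approx -1.7041$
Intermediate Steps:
$\frac{477574}{-376583} + \frac{140651}{-322646} = 477574 \left(- \frac{1}{376583}\right) + 140651 \left(- \frac{1}{322646}\right) = - \frac{477574}{376583} - \frac{140651}{322646} = - \frac{207054116337}{121502998618}$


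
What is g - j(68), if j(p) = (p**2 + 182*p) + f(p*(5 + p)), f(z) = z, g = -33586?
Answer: -55550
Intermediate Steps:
j(p) = p**2 + 182*p + p*(5 + p) (j(p) = (p**2 + 182*p) + p*(5 + p) = p**2 + 182*p + p*(5 + p))
g - j(68) = -33586 - 68*(187 + 2*68) = -33586 - 68*(187 + 136) = -33586 - 68*323 = -33586 - 1*21964 = -33586 - 21964 = -55550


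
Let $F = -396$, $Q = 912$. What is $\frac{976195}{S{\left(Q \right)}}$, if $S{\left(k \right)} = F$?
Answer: $- \frac{88745}{36} \approx -2465.1$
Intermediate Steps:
$S{\left(k \right)} = -396$
$\frac{976195}{S{\left(Q \right)}} = \frac{976195}{-396} = 976195 \left(- \frac{1}{396}\right) = - \frac{88745}{36}$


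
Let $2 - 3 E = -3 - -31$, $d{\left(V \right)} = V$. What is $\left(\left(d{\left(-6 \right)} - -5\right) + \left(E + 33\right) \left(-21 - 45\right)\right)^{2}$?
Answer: $2582449$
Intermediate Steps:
$E = - \frac{26}{3}$ ($E = \frac{2}{3} - \frac{-3 - -31}{3} = \frac{2}{3} - \frac{-3 + 31}{3} = \frac{2}{3} - \frac{28}{3} = - \frac{26}{3} \approx -8.6667$)
$\left(\left(d{\left(-6 \right)} - -5\right) + \left(E + 33\right) \left(-21 - 45\right)\right)^{2} = \left(\left(-6 - -5\right) + \left(- \frac{26}{3} + 33\right) \left(-21 - 45\right)\right)^{2} = \left(\left(-6 + 5\right) + \frac{73 \left(-21 - 45\right)}{3}\right)^{2} = \left(-1 + \frac{73 \left(-21 - 45\right)}{3}\right)^{2} = \left(-1 + \frac{73}{3} \left(-66\right)\right)^{2} = \left(-1 - 1606\right)^{2} = \left(-1607\right)^{2} = 2582449$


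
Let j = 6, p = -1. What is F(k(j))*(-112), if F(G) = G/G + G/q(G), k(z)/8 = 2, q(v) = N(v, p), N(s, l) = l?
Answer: 1680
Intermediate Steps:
q(v) = -1
k(z) = 16 (k(z) = 8*2 = 16)
F(G) = 1 - G (F(G) = G/G + G/(-1) = 1 + G*(-1) = 1 - G)
F(k(j))*(-112) = (1 - 1*16)*(-112) = (1 - 16)*(-112) = -15*(-112) = 1680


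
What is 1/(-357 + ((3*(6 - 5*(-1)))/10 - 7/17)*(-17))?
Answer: -10/4061 ≈ -0.0024624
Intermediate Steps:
1/(-357 + ((3*(6 - 5*(-1)))/10 - 7/17)*(-17)) = 1/(-357 + ((3*(6 + 5))*(⅒) - 7*1/17)*(-17)) = 1/(-357 + ((3*11)*(⅒) - 7/17)*(-17)) = 1/(-357 + (33*(⅒) - 7/17)*(-17)) = 1/(-357 + (33/10 - 7/17)*(-17)) = 1/(-357 + (491/170)*(-17)) = 1/(-357 - 491/10) = 1/(-4061/10) = -10/4061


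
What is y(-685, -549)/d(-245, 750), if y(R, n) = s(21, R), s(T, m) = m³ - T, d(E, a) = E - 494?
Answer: 321419146/739 ≈ 4.3494e+5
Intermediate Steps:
d(E, a) = -494 + E
y(R, n) = -21 + R³ (y(R, n) = R³ - 1*21 = R³ - 21 = -21 + R³)
y(-685, -549)/d(-245, 750) = (-21 + (-685)³)/(-494 - 245) = (-21 - 321419125)/(-739) = -321419146*(-1/739) = 321419146/739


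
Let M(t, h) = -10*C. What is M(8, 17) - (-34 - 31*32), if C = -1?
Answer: 1036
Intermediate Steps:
M(t, h) = 10 (M(t, h) = -10*(-1) = 10)
M(8, 17) - (-34 - 31*32) = 10 - (-34 - 31*32) = 10 - (-34 - 992) = 10 - 1*(-1026) = 10 + 1026 = 1036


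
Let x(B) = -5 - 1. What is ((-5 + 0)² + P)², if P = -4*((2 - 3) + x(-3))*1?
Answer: 2809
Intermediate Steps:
x(B) = -6
P = 28 (P = -4*((2 - 3) - 6)*1 = -4*(-1 - 6)*1 = -4*(-7)*1 = 28*1 = 28)
((-5 + 0)² + P)² = ((-5 + 0)² + 28)² = ((-5)² + 28)² = (25 + 28)² = 53² = 2809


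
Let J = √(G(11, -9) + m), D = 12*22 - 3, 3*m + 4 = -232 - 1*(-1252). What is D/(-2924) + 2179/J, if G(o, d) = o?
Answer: -261/2924 + 2179*√3147/1049 ≈ 116.44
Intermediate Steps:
m = 1016/3 (m = -4/3 + (-232 - 1*(-1252))/3 = -4/3 + (-232 + 1252)/3 = -4/3 + (⅓)*1020 = -4/3 + 340 = 1016/3 ≈ 338.67)
D = 261 (D = 264 - 3 = 261)
J = √3147/3 (J = √(11 + 1016/3) = √(1049/3) = √3147/3 ≈ 18.699)
D/(-2924) + 2179/J = 261/(-2924) + 2179/((√3147/3)) = 261*(-1/2924) + 2179*(√3147/1049) = -261/2924 + 2179*√3147/1049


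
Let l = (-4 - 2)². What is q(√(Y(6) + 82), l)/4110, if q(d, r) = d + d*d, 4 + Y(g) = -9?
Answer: 23/1370 + √69/4110 ≈ 0.018809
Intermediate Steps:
Y(g) = -13 (Y(g) = -4 - 9 = -13)
l = 36 (l = (-6)² = 36)
q(d, r) = d + d²
q(√(Y(6) + 82), l)/4110 = (√(-13 + 82)*(1 + √(-13 + 82)))/4110 = (√69*(1 + √69))*(1/4110) = √69*(1 + √69)/4110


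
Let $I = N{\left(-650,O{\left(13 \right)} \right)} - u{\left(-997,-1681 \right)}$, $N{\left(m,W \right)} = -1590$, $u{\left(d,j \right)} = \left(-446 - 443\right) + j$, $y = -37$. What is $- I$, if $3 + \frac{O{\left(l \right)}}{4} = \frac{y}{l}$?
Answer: $-980$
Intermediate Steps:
$O{\left(l \right)} = -12 - \frac{148}{l}$ ($O{\left(l \right)} = -12 + 4 \left(- \frac{37}{l}\right) = -12 - \frac{148}{l}$)
$u{\left(d,j \right)} = -889 + j$
$I = 980$ ($I = -1590 - \left(-889 - 1681\right) = -1590 - -2570 = -1590 + 2570 = 980$)
$- I = \left(-1\right) 980 = -980$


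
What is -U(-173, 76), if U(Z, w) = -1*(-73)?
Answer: -73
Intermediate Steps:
U(Z, w) = 73
-U(-173, 76) = -1*73 = -73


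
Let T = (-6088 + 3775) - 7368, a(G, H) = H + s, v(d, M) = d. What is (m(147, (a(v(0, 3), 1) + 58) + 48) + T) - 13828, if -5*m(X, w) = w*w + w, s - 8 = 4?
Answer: -26365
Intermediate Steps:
s = 12 (s = 8 + 4 = 12)
a(G, H) = 12 + H (a(G, H) = H + 12 = 12 + H)
T = -9681 (T = -2313 - 7368 = -9681)
m(X, w) = -w/5 - w²/5 (m(X, w) = -(w*w + w)/5 = -(w² + w)/5 = -(w + w²)/5 = -w/5 - w²/5)
(m(147, (a(v(0, 3), 1) + 58) + 48) + T) - 13828 = (-(((12 + 1) + 58) + 48)*(1 + (((12 + 1) + 58) + 48))/5 - 9681) - 13828 = (-((13 + 58) + 48)*(1 + ((13 + 58) + 48))/5 - 9681) - 13828 = (-(71 + 48)*(1 + (71 + 48))/5 - 9681) - 13828 = (-⅕*119*(1 + 119) - 9681) - 13828 = (-⅕*119*120 - 9681) - 13828 = (-2856 - 9681) - 13828 = -12537 - 13828 = -26365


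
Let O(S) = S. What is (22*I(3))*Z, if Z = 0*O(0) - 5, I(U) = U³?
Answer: -2970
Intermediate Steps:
Z = -5 (Z = 0*0 - 5 = 0 - 5 = -5)
(22*I(3))*Z = (22*3³)*(-5) = (22*27)*(-5) = 594*(-5) = -2970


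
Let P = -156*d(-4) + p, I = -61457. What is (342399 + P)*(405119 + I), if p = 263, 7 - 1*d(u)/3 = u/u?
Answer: 116794905348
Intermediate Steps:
d(u) = 18 (d(u) = 21 - 3*u/u = 21 - 3*1 = 21 - 3 = 18)
P = -2545 (P = -156*18 + 263 = -2808 + 263 = -2545)
(342399 + P)*(405119 + I) = (342399 - 2545)*(405119 - 61457) = 339854*343662 = 116794905348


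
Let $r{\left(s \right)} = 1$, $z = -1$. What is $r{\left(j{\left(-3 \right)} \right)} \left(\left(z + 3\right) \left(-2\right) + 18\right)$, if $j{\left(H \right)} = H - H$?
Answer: $14$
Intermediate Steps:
$j{\left(H \right)} = 0$
$r{\left(j{\left(-3 \right)} \right)} \left(\left(z + 3\right) \left(-2\right) + 18\right) = 1 \left(\left(-1 + 3\right) \left(-2\right) + 18\right) = 1 \left(2 \left(-2\right) + 18\right) = 1 \left(-4 + 18\right) = 1 \cdot 14 = 14$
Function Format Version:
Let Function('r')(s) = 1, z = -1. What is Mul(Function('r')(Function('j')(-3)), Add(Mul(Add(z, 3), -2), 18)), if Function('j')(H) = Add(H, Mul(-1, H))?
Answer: 14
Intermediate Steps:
Function('j')(H) = 0
Mul(Function('r')(Function('j')(-3)), Add(Mul(Add(z, 3), -2), 18)) = Mul(1, Add(Mul(Add(-1, 3), -2), 18)) = Mul(1, Add(Mul(2, -2), 18)) = Mul(1, Add(-4, 18)) = Mul(1, 14) = 14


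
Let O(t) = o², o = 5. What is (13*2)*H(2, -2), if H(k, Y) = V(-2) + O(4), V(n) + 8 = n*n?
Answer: 546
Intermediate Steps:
V(n) = -8 + n² (V(n) = -8 + n*n = -8 + n²)
O(t) = 25 (O(t) = 5² = 25)
H(k, Y) = 21 (H(k, Y) = (-8 + (-2)²) + 25 = (-8 + 4) + 25 = -4 + 25 = 21)
(13*2)*H(2, -2) = (13*2)*21 = 26*21 = 546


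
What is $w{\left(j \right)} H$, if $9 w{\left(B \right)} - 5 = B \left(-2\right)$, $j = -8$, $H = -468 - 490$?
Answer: $- \frac{6706}{3} \approx -2235.3$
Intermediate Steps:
$H = -958$ ($H = -468 - 490 = -958$)
$w{\left(B \right)} = \frac{5}{9} - \frac{2 B}{9}$ ($w{\left(B \right)} = \frac{5}{9} + \frac{B \left(-2\right)}{9} = \frac{5}{9} + \frac{\left(-2\right) B}{9} = \frac{5}{9} - \frac{2 B}{9}$)
$w{\left(j \right)} H = \left(\frac{5}{9} - - \frac{16}{9}\right) \left(-958\right) = \left(\frac{5}{9} + \frac{16}{9}\right) \left(-958\right) = \frac{7}{3} \left(-958\right) = - \frac{6706}{3}$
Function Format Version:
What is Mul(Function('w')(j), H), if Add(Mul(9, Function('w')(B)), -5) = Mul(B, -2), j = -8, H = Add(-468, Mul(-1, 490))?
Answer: Rational(-6706, 3) ≈ -2235.3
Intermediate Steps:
H = -958 (H = Add(-468, -490) = -958)
Function('w')(B) = Add(Rational(5, 9), Mul(Rational(-2, 9), B)) (Function('w')(B) = Add(Rational(5, 9), Mul(Rational(1, 9), Mul(B, -2))) = Add(Rational(5, 9), Mul(Rational(1, 9), Mul(-2, B))) = Add(Rational(5, 9), Mul(Rational(-2, 9), B)))
Mul(Function('w')(j), H) = Mul(Add(Rational(5, 9), Mul(Rational(-2, 9), -8)), -958) = Mul(Add(Rational(5, 9), Rational(16, 9)), -958) = Mul(Rational(7, 3), -958) = Rational(-6706, 3)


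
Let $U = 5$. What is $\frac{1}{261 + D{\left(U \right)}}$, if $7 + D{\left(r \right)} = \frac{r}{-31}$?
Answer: $\frac{31}{7869} \approx 0.0039395$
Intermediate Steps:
$D{\left(r \right)} = -7 - \frac{r}{31}$ ($D{\left(r \right)} = -7 + \frac{r}{-31} = -7 + r \left(- \frac{1}{31}\right) = -7 - \frac{r}{31}$)
$\frac{1}{261 + D{\left(U \right)}} = \frac{1}{261 - \frac{222}{31}} = \frac{1}{\frac{7869}{31}} = \frac{31}{7869}$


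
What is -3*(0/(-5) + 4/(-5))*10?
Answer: 24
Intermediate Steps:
-3*(0/(-5) + 4/(-5))*10 = -3*(0*(-1/5) + 4*(-1/5))*10 = -3*(0 - 4/5)*10 = -3*(-4/5)*10 = (12/5)*10 = 24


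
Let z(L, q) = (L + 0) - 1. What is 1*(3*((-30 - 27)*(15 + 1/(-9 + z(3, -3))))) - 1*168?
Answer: -18960/7 ≈ -2708.6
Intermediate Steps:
z(L, q) = -1 + L (z(L, q) = L - 1 = -1 + L)
1*(3*((-30 - 27)*(15 + 1/(-9 + z(3, -3))))) - 1*168 = 1*(3*((-30 - 27)*(15 + 1/(-9 + (-1 + 3))))) - 1*168 = 1*(3*(-57*(15 + 1/(-9 + 2)))) - 168 = 1*(3*(-57*(15 + 1/(-7)))) - 168 = 1*(3*(-57*(15 - ⅐))) - 168 = 1*(3*(-57*104/7)) - 168 = 1*(3*(-5928/7)) - 168 = 1*(-17784/7) - 168 = -17784/7 - 168 = -18960/7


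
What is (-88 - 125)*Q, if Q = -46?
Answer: 9798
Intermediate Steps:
(-88 - 125)*Q = (-88 - 125)*(-46) = -213*(-46) = 9798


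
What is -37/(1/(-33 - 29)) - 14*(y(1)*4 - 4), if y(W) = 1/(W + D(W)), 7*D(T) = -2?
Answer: 11358/5 ≈ 2271.6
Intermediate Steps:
D(T) = -2/7 (D(T) = (⅐)*(-2) = -2/7)
y(W) = 1/(-2/7 + W) (y(W) = 1/(W - 2/7) = 1/(-2/7 + W))
-37/(1/(-33 - 29)) - 14*(y(1)*4 - 4) = -37/(1/(-33 - 29)) - 14*((7/(-2 + 7*1))*4 - 4) = -37/(1/(-62)) - 14*((7/(-2 + 7))*4 - 4) = -37/(-1/62) - 14*((7/5)*4 - 4) = -37*(-62) - 14*((7*(⅕))*4 - 4) = 2294 - 14*((7/5)*4 - 4) = 2294 - 14*(28/5 - 4) = 2294 - 14*8/5 = 2294 - 112/5 = 11358/5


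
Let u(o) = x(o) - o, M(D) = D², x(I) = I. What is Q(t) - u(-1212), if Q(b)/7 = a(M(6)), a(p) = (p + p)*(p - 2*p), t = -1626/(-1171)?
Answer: -18144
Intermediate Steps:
u(o) = 0 (u(o) = o - o = 0)
t = 1626/1171 (t = -1626*(-1/1171) = 1626/1171 ≈ 1.3886)
a(p) = -2*p² (a(p) = (2*p)*(-p) = -2*p²)
Q(b) = -18144 (Q(b) = 7*(-2*(6²)²) = 7*(-2*36²) = 7*(-2*1296) = 7*(-2592) = -18144)
Q(t) - u(-1212) = -18144 - 1*0 = -18144 + 0 = -18144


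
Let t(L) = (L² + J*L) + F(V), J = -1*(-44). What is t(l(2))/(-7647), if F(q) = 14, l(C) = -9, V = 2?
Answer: 301/7647 ≈ 0.039362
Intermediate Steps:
J = 44
t(L) = 14 + L² + 44*L (t(L) = (L² + 44*L) + 14 = 14 + L² + 44*L)
t(l(2))/(-7647) = (14 + (-9)² + 44*(-9))/(-7647) = (14 + 81 - 396)*(-1/7647) = -301*(-1/7647) = 301/7647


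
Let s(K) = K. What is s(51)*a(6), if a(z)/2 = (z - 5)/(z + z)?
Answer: 17/2 ≈ 8.5000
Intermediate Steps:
a(z) = (-5 + z)/z (a(z) = 2*((z - 5)/(z + z)) = 2*((-5 + z)/((2*z))) = 2*((-5 + z)*(1/(2*z))) = 2*((-5 + z)/(2*z)) = (-5 + z)/z)
s(51)*a(6) = 51*((-5 + 6)/6) = 51*((⅙)*1) = 51*(⅙) = 17/2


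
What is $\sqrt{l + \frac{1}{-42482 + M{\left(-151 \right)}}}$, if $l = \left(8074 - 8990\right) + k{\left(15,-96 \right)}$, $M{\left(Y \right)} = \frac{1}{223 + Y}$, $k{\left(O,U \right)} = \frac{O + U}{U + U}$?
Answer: $\frac{i \sqrt{548213859975824197}}{24469624} \approx 30.259 i$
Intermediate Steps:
$k{\left(O,U \right)} = \frac{O + U}{2 U}$
$l = - \frac{58597}{64}$ ($l = \left(8074 - 8990\right) + \frac{15 - 96}{2 \left(-96\right)} = -916 + \frac{1}{2} \left(- \frac{1}{96}\right) \left(-81\right) = -916 + \frac{27}{64} = - \frac{58597}{64} \approx -915.58$)
$\sqrt{l + \frac{1}{-42482 + M{\left(-151 \right)}}} = \sqrt{- \frac{58597}{64} + \frac{1}{-42482 + \frac{1}{223 - 151}}} = \sqrt{- \frac{58597}{64} + \frac{1}{-42482 + \frac{1}{72}}} = \sqrt{- \frac{58597}{64} + \frac{1}{- \frac{3058703}{72}}} = \sqrt{- \frac{58597}{64} - \frac{72}{3058703}} = \sqrt{- \frac{179230824299}{195756992}} = \frac{i \sqrt{548213859975824197}}{24469624}$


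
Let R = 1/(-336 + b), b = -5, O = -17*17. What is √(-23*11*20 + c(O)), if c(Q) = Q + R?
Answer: I*√621987410/341 ≈ 73.137*I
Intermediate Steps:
O = -289
R = -1/341 (R = 1/(-336 - 5) = 1/(-341) = -1/341 ≈ -0.0029326)
c(Q) = -1/341 + Q (c(Q) = Q - 1/341 = -1/341 + Q)
√(-23*11*20 + c(O)) = √(-23*11*20 + (-1/341 - 289)) = √(-253*20 - 98550/341) = √(-5060 - 98550/341) = √(-1824010/341) = I*√621987410/341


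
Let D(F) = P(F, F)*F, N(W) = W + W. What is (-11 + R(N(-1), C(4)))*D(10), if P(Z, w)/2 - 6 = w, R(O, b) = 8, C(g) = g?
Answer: -960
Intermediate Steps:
N(W) = 2*W
P(Z, w) = 12 + 2*w
D(F) = F*(12 + 2*F) (D(F) = (12 + 2*F)*F = F*(12 + 2*F))
(-11 + R(N(-1), C(4)))*D(10) = (-11 + 8)*(2*10*(6 + 10)) = -6*10*16 = -3*320 = -960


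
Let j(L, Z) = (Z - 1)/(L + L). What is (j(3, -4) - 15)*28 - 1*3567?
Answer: -12031/3 ≈ -4010.3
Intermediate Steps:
j(L, Z) = (-1 + Z)/(2*L) (j(L, Z) = (-1 + Z)/((2*L)) = (-1 + Z)*(1/(2*L)) = (-1 + Z)/(2*L))
(j(3, -4) - 15)*28 - 1*3567 = ((½)*(-1 - 4)/3 - 15)*28 - 1*3567 = ((½)*(⅓)*(-5) - 15)*28 - 3567 = (-⅚ - 15)*28 - 3567 = -95/6*28 - 3567 = -1330/3 - 3567 = -12031/3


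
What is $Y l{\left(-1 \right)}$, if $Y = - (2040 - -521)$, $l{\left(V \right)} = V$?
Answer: $2561$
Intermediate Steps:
$Y = -2561$ ($Y = - (2040 + 521) = \left(-1\right) 2561 = -2561$)
$Y l{\left(-1 \right)} = \left(-2561\right) \left(-1\right) = 2561$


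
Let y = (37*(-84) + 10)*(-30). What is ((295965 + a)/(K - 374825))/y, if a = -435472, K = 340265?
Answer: 139507/3212006400 ≈ 4.3433e-5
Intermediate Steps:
y = 92940 (y = (-3108 + 10)*(-30) = -3098*(-30) = 92940)
((295965 + a)/(K - 374825))/y = ((295965 - 435472)/(340265 - 374825))/92940 = -139507/(-34560)*(1/92940) = -139507*(-1/34560)*(1/92940) = (139507/34560)*(1/92940) = 139507/3212006400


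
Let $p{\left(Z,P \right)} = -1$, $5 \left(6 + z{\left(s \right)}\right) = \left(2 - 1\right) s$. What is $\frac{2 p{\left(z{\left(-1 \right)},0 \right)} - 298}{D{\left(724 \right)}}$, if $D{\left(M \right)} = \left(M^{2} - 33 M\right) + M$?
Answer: $- \frac{75}{125252} \approx -0.00059879$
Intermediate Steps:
$z{\left(s \right)} = -6 + \frac{s}{5}$ ($z{\left(s \right)} = -6 + \frac{\left(2 - 1\right) s}{5} = -6 + \frac{1 s}{5} = -6 + \frac{s}{5}$)
$D{\left(M \right)} = M^{2} - 32 M$
$\frac{2 p{\left(z{\left(-1 \right)},0 \right)} - 298}{D{\left(724 \right)}} = \frac{2 \left(-1\right) - 298}{724 \left(-32 + 724\right)} = \frac{-2 - 298}{724 \cdot 692} = - \frac{300}{501008} = \left(-300\right) \frac{1}{501008} = - \frac{75}{125252}$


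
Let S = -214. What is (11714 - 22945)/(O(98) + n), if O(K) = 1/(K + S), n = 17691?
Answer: -1302796/2052155 ≈ -0.63484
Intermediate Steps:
O(K) = 1/(-214 + K) (O(K) = 1/(K - 214) = 1/(-214 + K))
(11714 - 22945)/(O(98) + n) = (11714 - 22945)/(1/(-214 + 98) + 17691) = -11231/(1/(-116) + 17691) = -11231/(-1/116 + 17691) = -11231/2052155/116 = -11231*116/2052155 = -1302796/2052155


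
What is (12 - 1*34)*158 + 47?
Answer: -3429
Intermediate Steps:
(12 - 1*34)*158 + 47 = (12 - 34)*158 + 47 = -22*158 + 47 = -3476 + 47 = -3429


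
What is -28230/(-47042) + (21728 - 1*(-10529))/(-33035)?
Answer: -292427872/777016235 ≈ -0.37635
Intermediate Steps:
-28230/(-47042) + (21728 - 1*(-10529))/(-33035) = -28230*(-1/47042) + (21728 + 10529)*(-1/33035) = 14115/23521 + 32257*(-1/33035) = 14115/23521 - 32257/33035 = -292427872/777016235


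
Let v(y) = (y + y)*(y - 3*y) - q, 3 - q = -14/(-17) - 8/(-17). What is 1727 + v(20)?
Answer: 2130/17 ≈ 125.29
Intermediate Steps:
q = 29/17 (q = 3 - (-14/(-17) - 8/(-17)) = 3 - (-14*(-1/17) - 8*(-1/17)) = 3 - (14/17 + 8/17) = 3 - 1*22/17 = 3 - 22/17 = 29/17 ≈ 1.7059)
v(y) = -29/17 - 4*y² (v(y) = (y + y)*(y - 3*y) - 1*29/17 = (2*y)*(-2*y) - 29/17 = -4*y² - 29/17 = -29/17 - 4*y²)
1727 + v(20) = 1727 + (-29/17 - 4*20²) = 1727 + (-29/17 - 4*400) = 1727 + (-29/17 - 1600) = 1727 - 27229/17 = 2130/17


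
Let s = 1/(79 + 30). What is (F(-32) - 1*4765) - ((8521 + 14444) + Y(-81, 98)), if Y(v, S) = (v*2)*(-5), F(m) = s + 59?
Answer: -3104428/109 ≈ -28481.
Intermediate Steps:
s = 1/109 ≈ 0.0091743
F(m) = 6432/109 (F(m) = 1/109 + 59 = 6432/109)
Y(v, S) = -10*v (Y(v, S) = (2*v)*(-5) = -10*v)
(F(-32) - 1*4765) - ((8521 + 14444) + Y(-81, 98)) = (6432/109 - 1*4765) - ((8521 + 14444) - 10*(-81)) = (6432/109 - 4765) - (22965 + 810) = -512953/109 - 1*23775 = -512953/109 - 23775 = -3104428/109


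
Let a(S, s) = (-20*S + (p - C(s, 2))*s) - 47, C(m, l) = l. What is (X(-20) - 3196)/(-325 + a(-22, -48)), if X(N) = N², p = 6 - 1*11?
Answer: -699/101 ≈ -6.9208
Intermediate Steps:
p = -5 (p = 6 - 11 = -5)
a(S, s) = -47 - 20*S - 7*s (a(S, s) = (-20*S + (-5 - 1*2)*s) - 47 = (-20*S + (-5 - 2)*s) - 47 = (-20*S - 7*s) - 47 = -47 - 20*S - 7*s)
(X(-20) - 3196)/(-325 + a(-22, -48)) = ((-20)² - 3196)/(-325 + (-47 - 20*(-22) - 7*(-48))) = (400 - 3196)/(-325 + (-47 + 440 + 336)) = -2796/(-325 + 729) = -2796/404 = -2796*1/404 = -699/101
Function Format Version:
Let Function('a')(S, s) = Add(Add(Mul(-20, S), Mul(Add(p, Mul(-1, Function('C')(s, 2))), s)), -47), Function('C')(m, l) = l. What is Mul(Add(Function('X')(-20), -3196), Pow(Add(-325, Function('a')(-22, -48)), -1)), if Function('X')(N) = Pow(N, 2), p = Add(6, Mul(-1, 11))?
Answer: Rational(-699, 101) ≈ -6.9208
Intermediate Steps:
p = -5 (p = Add(6, -11) = -5)
Function('a')(S, s) = Add(-47, Mul(-20, S), Mul(-7, s)) (Function('a')(S, s) = Add(Add(Mul(-20, S), Mul(Add(-5, Mul(-1, 2)), s)), -47) = Add(Add(Mul(-20, S), Mul(Add(-5, -2), s)), -47) = Add(Add(Mul(-20, S), Mul(-7, s)), -47) = Add(-47, Mul(-20, S), Mul(-7, s)))
Mul(Add(Function('X')(-20), -3196), Pow(Add(-325, Function('a')(-22, -48)), -1)) = Mul(Add(Pow(-20, 2), -3196), Pow(Add(-325, Add(-47, Mul(-20, -22), Mul(-7, -48))), -1)) = Mul(Add(400, -3196), Pow(Add(-325, Add(-47, 440, 336)), -1)) = Mul(-2796, Pow(Add(-325, 729), -1)) = Mul(-2796, Pow(404, -1)) = Mul(-2796, Rational(1, 404)) = Rational(-699, 101)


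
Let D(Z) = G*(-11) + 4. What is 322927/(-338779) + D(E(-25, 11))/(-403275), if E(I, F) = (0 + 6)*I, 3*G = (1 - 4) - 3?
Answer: -130237194179/136621101225 ≈ -0.95327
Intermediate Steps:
G = -2 (G = ((1 - 4) - 3)/3 = (-3 - 3)/3 = (1/3)*(-6) = -2)
E(I, F) = 6*I
D(Z) = 26 (D(Z) = -2*(-11) + 4 = 22 + 4 = 26)
322927/(-338779) + D(E(-25, 11))/(-403275) = 322927/(-338779) + 26/(-403275) = 322927*(-1/338779) + 26*(-1/403275) = -322927/338779 - 26/403275 = -130237194179/136621101225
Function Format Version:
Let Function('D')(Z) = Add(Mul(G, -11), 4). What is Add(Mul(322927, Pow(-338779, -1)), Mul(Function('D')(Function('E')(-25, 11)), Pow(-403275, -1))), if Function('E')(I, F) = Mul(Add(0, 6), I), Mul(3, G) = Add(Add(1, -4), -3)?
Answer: Rational(-130237194179, 136621101225) ≈ -0.95327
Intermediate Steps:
G = -2 (G = Mul(Rational(1, 3), Add(Add(1, -4), -3)) = Mul(Rational(1, 3), Add(-3, -3)) = Mul(Rational(1, 3), -6) = -2)
Function('E')(I, F) = Mul(6, I)
Function('D')(Z) = 26 (Function('D')(Z) = Add(Mul(-2, -11), 4) = Add(22, 4) = 26)
Add(Mul(322927, Pow(-338779, -1)), Mul(Function('D')(Function('E')(-25, 11)), Pow(-403275, -1))) = Add(Mul(322927, Pow(-338779, -1)), Mul(26, Pow(-403275, -1))) = Add(Mul(322927, Rational(-1, 338779)), Mul(26, Rational(-1, 403275))) = Add(Rational(-322927, 338779), Rational(-26, 403275)) = Rational(-130237194179, 136621101225)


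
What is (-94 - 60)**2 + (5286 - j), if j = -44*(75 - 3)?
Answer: 32170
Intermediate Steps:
j = -3168 (j = -44*72 = -3168)
(-94 - 60)**2 + (5286 - j) = (-94 - 60)**2 + (5286 - 1*(-3168)) = (-154)**2 + (5286 + 3168) = 23716 + 8454 = 32170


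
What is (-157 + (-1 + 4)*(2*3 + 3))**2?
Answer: 16900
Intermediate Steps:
(-157 + (-1 + 4)*(2*3 + 3))**2 = (-157 + 3*(6 + 3))**2 = (-157 + 3*9)**2 = (-157 + 27)**2 = (-130)**2 = 16900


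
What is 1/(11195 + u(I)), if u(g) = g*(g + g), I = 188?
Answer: 1/81883 ≈ 1.2213e-5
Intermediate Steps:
u(g) = 2*g² (u(g) = g*(2*g) = 2*g²)
1/(11195 + u(I)) = 1/(11195 + 2*188²) = 1/(11195 + 2*35344) = 1/(11195 + 70688) = 1/81883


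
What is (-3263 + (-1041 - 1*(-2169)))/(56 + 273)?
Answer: -305/47 ≈ -6.4894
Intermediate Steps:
(-3263 + (-1041 - 1*(-2169)))/(56 + 273) = (-3263 + (-1041 + 2169))/329 = (-3263 + 1128)*(1/329) = -2135*1/329 = -305/47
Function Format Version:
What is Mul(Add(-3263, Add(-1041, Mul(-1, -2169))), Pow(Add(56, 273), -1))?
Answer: Rational(-305, 47) ≈ -6.4894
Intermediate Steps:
Mul(Add(-3263, Add(-1041, Mul(-1, -2169))), Pow(Add(56, 273), -1)) = Mul(Add(-3263, Add(-1041, 2169)), Pow(329, -1)) = Mul(Add(-3263, 1128), Rational(1, 329)) = Mul(-2135, Rational(1, 329)) = Rational(-305, 47)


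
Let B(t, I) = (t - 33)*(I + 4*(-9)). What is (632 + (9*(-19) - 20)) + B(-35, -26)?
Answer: 4657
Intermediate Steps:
B(t, I) = (-36 + I)*(-33 + t) (B(t, I) = (-33 + t)*(I - 36) = (-33 + t)*(-36 + I) = (-36 + I)*(-33 + t))
(632 + (9*(-19) - 20)) + B(-35, -26) = (632 + (9*(-19) - 20)) + (1188 - 36*(-35) - 33*(-26) - 26*(-35)) = (632 + (-171 - 20)) + (1188 + 1260 + 858 + 910) = (632 - 191) + 4216 = 441 + 4216 = 4657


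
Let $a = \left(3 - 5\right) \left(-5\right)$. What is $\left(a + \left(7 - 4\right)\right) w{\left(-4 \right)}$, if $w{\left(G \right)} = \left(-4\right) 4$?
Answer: $-208$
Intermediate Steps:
$w{\left(G \right)} = -16$
$a = 10$ ($a = \left(-2\right) \left(-5\right) = 10$)
$\left(a + \left(7 - 4\right)\right) w{\left(-4 \right)} = \left(10 + \left(7 - 4\right)\right) \left(-16\right) = \left(10 + 3\right) \left(-16\right) = 13 \left(-16\right) = -208$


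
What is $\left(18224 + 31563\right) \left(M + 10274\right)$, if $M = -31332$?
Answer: $-1048414646$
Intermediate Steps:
$\left(18224 + 31563\right) \left(M + 10274\right) = \left(18224 + 31563\right) \left(-31332 + 10274\right) = 49787 \left(-21058\right) = -1048414646$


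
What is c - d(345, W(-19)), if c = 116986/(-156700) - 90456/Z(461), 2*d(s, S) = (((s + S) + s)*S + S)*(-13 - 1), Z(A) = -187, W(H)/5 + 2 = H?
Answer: -6303449740091/14651450 ≈ -4.3023e+5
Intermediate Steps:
W(H) = -10 + 5*H
d(s, S) = -7*S - 7*S*(S + 2*s) (d(s, S) = ((((s + S) + s)*S + S)*(-13 - 1))/2 = ((((S + s) + s)*S + S)*(-14))/2 = (((S + 2*s)*S + S)*(-14))/2 = ((S*(S + 2*s) + S)*(-14))/2 = ((S + S*(S + 2*s))*(-14))/2 = (-14*S - 14*S*(S + 2*s))/2 = -7*S - 7*S*(S + 2*s))
c = 7076289409/14651450 (c = 116986/(-156700) - 90456/(-187) = 116986*(-1/156700) - 90456*(-1/187) = -58493/78350 + 90456/187 = 7076289409/14651450 ≈ 482.98)
c - d(345, W(-19)) = 7076289409/14651450 - (-7)*(-10 + 5*(-19))*(1 + (-10 + 5*(-19)) + 2*345) = 7076289409/14651450 - (-7)*(-10 - 95)*(1 + (-10 - 95) + 690) = 7076289409/14651450 - (-7)*(-105)*(1 - 105 + 690) = 7076289409/14651450 - (-7)*(-105)*586 = 7076289409/14651450 - 1*430710 = 7076289409/14651450 - 430710 = -6303449740091/14651450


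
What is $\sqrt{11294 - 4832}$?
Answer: $3 \sqrt{718} \approx 80.387$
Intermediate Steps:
$\sqrt{11294 - 4832} = \sqrt{6462} = 3 \sqrt{718}$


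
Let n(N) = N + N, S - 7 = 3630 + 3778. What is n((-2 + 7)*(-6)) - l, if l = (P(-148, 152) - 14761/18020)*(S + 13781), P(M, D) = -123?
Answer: 11822969779/4505 ≈ 2.6244e+6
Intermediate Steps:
S = 7415 (S = 7 + (3630 + 3778) = 7 + 7408 = 7415)
n(N) = 2*N
l = -11823240079/4505 (l = (-123 - 14761/18020)*(7415 + 13781) = (-123 - 14761*1/18020)*21196 = (-123 - 14761/18020)*21196 = -2231221/18020*21196 = -11823240079/4505 ≈ -2.6245e+6)
n((-2 + 7)*(-6)) - l = 2*((-2 + 7)*(-6)) - 1*(-11823240079/4505) = 2*(5*(-6)) + 11823240079/4505 = 2*(-30) + 11823240079/4505 = -60 + 11823240079/4505 = 11822969779/4505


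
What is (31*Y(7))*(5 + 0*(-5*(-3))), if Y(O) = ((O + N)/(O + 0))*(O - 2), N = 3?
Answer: 7750/7 ≈ 1107.1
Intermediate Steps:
Y(O) = (-2 + O)*(3 + O)/O (Y(O) = ((O + 3)/(O + 0))*(O - 2) = ((3 + O)/O)*(-2 + O) = (-2 + O)*(3 + O)/O)
(31*Y(7))*(5 + 0*(-5*(-3))) = (31*(1 + 7 - 6/7))*(5 + 0*(-5*(-3))) = (31*(1 + 7 - 6*1/7))*(5 + 0*15) = (31*(1 + 7 - 6/7))*(5 + 0) = (31*(50/7))*5 = (1550/7)*5 = 7750/7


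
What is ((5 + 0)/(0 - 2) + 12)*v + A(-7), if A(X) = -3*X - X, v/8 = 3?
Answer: 256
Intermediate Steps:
v = 24 (v = 8*3 = 24)
A(X) = -4*X
((5 + 0)/(0 - 2) + 12)*v + A(-7) = ((5 + 0)/(0 - 2) + 12)*24 - 4*(-7) = (5/(-2) + 12)*24 + 28 = (5*(-½) + 12)*24 + 28 = (-5/2 + 12)*24 + 28 = (19/2)*24 + 28 = 228 + 28 = 256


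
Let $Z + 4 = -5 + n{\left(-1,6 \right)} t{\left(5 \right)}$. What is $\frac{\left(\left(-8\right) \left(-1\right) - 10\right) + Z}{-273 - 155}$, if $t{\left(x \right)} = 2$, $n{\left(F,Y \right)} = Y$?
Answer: $- \frac{1}{428} \approx -0.0023364$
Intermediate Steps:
$Z = 3$ ($Z = -4 + \left(-5 + 6 \cdot 2\right) = -4 + \left(-5 + 12\right) = -4 + 7 = 3$)
$\frac{\left(\left(-8\right) \left(-1\right) - 10\right) + Z}{-273 - 155} = \frac{\left(\left(-8\right) \left(-1\right) - 10\right) + 3}{-273 - 155} = \frac{\left(8 - 10\right) + 3}{-428} = \left(-2 + 3\right) \left(- \frac{1}{428}\right) = 1 \left(- \frac{1}{428}\right) = - \frac{1}{428}$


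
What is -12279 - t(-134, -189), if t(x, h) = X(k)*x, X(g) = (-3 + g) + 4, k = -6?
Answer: -12949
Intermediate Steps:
X(g) = 1 + g
t(x, h) = -5*x (t(x, h) = (1 - 6)*x = -5*x)
-12279 - t(-134, -189) = -12279 - (-5)*(-134) = -12279 - 1*670 = -12279 - 670 = -12949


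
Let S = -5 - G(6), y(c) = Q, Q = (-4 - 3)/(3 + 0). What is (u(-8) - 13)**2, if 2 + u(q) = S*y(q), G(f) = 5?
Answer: 625/9 ≈ 69.444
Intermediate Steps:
Q = -7/3 ≈ -2.3333
y(c) = -7/3
S = -10 (S = -5 - 1*5 = -5 - 5 = -10)
u(q) = 64/3 (u(q) = -2 - 10*(-7/3) = -2 + 70/3 = 64/3)
(u(-8) - 13)**2 = (64/3 - 13)**2 = (25/3)**2 = 625/9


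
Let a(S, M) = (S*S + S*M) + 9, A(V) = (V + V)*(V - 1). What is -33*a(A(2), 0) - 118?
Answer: -943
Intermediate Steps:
A(V) = 2*V*(-1 + V) (A(V) = (2*V)*(-1 + V) = 2*V*(-1 + V))
a(S, M) = 9 + S**2 + M*S (a(S, M) = (S**2 + M*S) + 9 = 9 + S**2 + M*S)
-33*a(A(2), 0) - 118 = -33*(9 + (2*2*(-1 + 2))**2 + 0*(2*2*(-1 + 2))) - 118 = -33*(9 + (2*2*1)**2 + 0*(2*2*1)) - 118 = -33*(9 + 4**2 + 0*4) - 118 = -33*(9 + 16 + 0) - 118 = -33*25 - 118 = -825 - 118 = -943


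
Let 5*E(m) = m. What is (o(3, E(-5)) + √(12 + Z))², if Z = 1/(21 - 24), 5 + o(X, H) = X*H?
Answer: (24 - √105)²/9 ≈ 21.016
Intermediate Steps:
E(m) = m/5
o(X, H) = -5 + H*X (o(X, H) = -5 + X*H = -5 + H*X)
Z = -⅓ (Z = 1/(-3) = -⅓ ≈ -0.33333)
(o(3, E(-5)) + √(12 + Z))² = ((-5 + ((⅕)*(-5))*3) + √(12 - ⅓))² = ((-5 - 1*3) + √(35/3))² = ((-5 - 3) + √105/3)² = (-8 + √105/3)²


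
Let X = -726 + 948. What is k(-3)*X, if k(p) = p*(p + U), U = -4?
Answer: 4662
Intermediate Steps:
k(p) = p*(-4 + p) (k(p) = p*(p - 4) = p*(-4 + p))
X = 222
k(-3)*X = -3*(-4 - 3)*222 = -3*(-7)*222 = 21*222 = 4662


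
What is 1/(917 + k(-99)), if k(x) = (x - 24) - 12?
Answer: 1/782 ≈ 0.0012788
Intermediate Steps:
k(x) = -36 + x (k(x) = (-24 + x) - 12 = -36 + x)
1/(917 + k(-99)) = 1/(917 + (-36 - 99)) = 1/(917 - 135) = 1/782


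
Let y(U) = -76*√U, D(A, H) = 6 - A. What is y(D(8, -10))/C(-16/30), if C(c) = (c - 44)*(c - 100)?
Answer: -4275*I*√2/251836 ≈ -0.024007*I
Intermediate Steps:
C(c) = (-100 + c)*(-44 + c) (C(c) = (-44 + c)*(-100 + c) = (-100 + c)*(-44 + c))
y(D(8, -10))/C(-16/30) = (-76*√(6 - 1*8))/(4400 + (-16/30)² - (-2304)/30) = (-76*√(6 - 8))/(4400 + (-16*1/30)² - (-2304)/30) = (-76*I*√2)/(4400 + (-8/15)² - 144*(-8/15)) = (-76*I*√2)/(4400 + 64/225 + 384/5) = (-76*I*√2)/(1007344/225) = -76*I*√2*(225/1007344) = -4275*I*√2/251836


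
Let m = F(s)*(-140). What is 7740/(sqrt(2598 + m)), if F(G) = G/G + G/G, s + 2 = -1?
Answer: 3870*sqrt(2318)/1159 ≈ 160.76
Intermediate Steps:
s = -3 (s = -2 - 1 = -3)
F(G) = 2 (F(G) = 1 + 1 = 2)
m = -280 (m = 2*(-140) = -280)
7740/(sqrt(2598 + m)) = 7740/(sqrt(2598 - 280)) = 7740/(sqrt(2318)) = 7740*(sqrt(2318)/2318) = 3870*sqrt(2318)/1159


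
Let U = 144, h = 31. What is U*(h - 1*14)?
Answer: 2448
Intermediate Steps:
U*(h - 1*14) = 144*(31 - 1*14) = 144*(31 - 14) = 144*17 = 2448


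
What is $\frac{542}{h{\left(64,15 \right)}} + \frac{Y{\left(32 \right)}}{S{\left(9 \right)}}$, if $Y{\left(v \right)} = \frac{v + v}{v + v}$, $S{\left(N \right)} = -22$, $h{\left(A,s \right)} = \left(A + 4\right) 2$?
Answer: $\frac{2947}{748} \approx 3.9398$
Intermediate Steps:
$h{\left(A,s \right)} = 8 + 2 A$ ($h{\left(A,s \right)} = \left(4 + A\right) 2 = 8 + 2 A$)
$Y{\left(v \right)} = 1$ ($Y{\left(v \right)} = \frac{2 v}{2 v} = 2 v \frac{1}{2 v} = 1$)
$\frac{542}{h{\left(64,15 \right)}} + \frac{Y{\left(32 \right)}}{S{\left(9 \right)}} = \frac{542}{8 + 2 \cdot 64} + 1 \frac{1}{-22} = \frac{542}{8 + 128} + 1 \left(- \frac{1}{22}\right) = \frac{542}{136} - \frac{1}{22} = 542 \cdot \frac{1}{136} - \frac{1}{22} = \frac{271}{68} - \frac{1}{22} = \frac{2947}{748}$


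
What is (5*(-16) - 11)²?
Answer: 8281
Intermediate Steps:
(5*(-16) - 11)² = (-80 - 11)² = (-91)² = 8281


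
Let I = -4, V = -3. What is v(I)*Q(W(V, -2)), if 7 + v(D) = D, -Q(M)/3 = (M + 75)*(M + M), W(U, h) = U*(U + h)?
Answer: 89100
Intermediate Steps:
Q(M) = -6*M*(75 + M) (Q(M) = -3*(M + 75)*(M + M) = -3*(75 + M)*2*M = -6*M*(75 + M))
v(D) = -7 + D
v(I)*Q(W(V, -2)) = (-7 - 4)*(-6*(-3*(-3 - 2))*(75 - 3*(-3 - 2))) = -(-66)*(-3*(-5))*(75 - 3*(-5)) = -(-66)*15*(75 + 15) = -(-66)*15*90 = -11*(-8100) = 89100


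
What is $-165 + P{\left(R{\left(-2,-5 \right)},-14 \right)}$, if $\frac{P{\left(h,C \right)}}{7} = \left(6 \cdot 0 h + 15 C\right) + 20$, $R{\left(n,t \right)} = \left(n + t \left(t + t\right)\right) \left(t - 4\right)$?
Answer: $-1495$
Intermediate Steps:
$R{\left(n,t \right)} = \left(-4 + t\right) \left(n + 2 t^{2}\right)$ ($R{\left(n,t \right)} = \left(n + t 2 t\right) \left(-4 + t\right) = \left(n + 2 t^{2}\right) \left(-4 + t\right) = \left(-4 + t\right) \left(n + 2 t^{2}\right)$)
$P{\left(h,C \right)} = 140 + 105 C$ ($P{\left(h,C \right)} = 7 \left(\left(6 \cdot 0 h + 15 C\right) + 20\right) = 7 \left(\left(0 h + 15 C\right) + 20\right) = 7 \left(\left(0 + 15 C\right) + 20\right) = 7 \left(15 C + 20\right) = 7 \left(20 + 15 C\right) = 140 + 105 C$)
$-165 + P{\left(R{\left(-2,-5 \right)},-14 \right)} = -165 + \left(140 + 105 \left(-14\right)\right) = -165 + \left(140 - 1470\right) = -165 - 1330 = -1495$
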